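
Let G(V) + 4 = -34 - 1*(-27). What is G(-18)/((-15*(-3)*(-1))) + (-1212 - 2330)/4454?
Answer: -55198/100215 ≈ -0.55080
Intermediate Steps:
G(V) = -11 (G(V) = -4 + (-34 - 1*(-27)) = -4 + (-34 + 27) = -4 - 7 = -11)
G(-18)/((-15*(-3)*(-1))) + (-1212 - 2330)/4454 = -11/(-15*(-3)*(-1)) + (-1212 - 2330)/4454 = -11/(45*(-1)) - 3542*1/4454 = -11/(-45) - 1771/2227 = -11*(-1/45) - 1771/2227 = 11/45 - 1771/2227 = -55198/100215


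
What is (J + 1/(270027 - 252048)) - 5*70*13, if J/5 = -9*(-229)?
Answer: 103469146/17979 ≈ 5755.0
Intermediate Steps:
J = 10305 (J = 5*(-9*(-229)) = 5*2061 = 10305)
(J + 1/(270027 - 252048)) - 5*70*13 = (10305 + 1/(270027 - 252048)) - 5*70*13 = (10305 + 1/17979) - 350*13 = (10305 + 1/17979) - 4550 = 185273596/17979 - 4550 = 103469146/17979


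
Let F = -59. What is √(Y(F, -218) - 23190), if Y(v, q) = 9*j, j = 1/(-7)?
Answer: I*√1136373/7 ≈ 152.29*I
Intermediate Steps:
j = -⅐ ≈ -0.14286
Y(v, q) = -9/7 (Y(v, q) = 9*(-⅐) = -9/7)
√(Y(F, -218) - 23190) = √(-9/7 - 23190) = √(-162339/7) = I*√1136373/7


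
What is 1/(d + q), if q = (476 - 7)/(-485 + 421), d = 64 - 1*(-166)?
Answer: 64/14251 ≈ 0.0044909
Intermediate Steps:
d = 230 (d = 64 + 166 = 230)
q = -469/64 (q = 469/(-64) = 469*(-1/64) = -469/64 ≈ -7.3281)
1/(d + q) = 1/(230 - 469/64) = 1/(14251/64) = 64/14251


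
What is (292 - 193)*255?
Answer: 25245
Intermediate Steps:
(292 - 193)*255 = 99*255 = 25245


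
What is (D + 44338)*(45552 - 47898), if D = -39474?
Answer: -11410944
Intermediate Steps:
(D + 44338)*(45552 - 47898) = (-39474 + 44338)*(45552 - 47898) = 4864*(-2346) = -11410944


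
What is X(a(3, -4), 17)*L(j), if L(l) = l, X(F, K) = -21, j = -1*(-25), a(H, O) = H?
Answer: -525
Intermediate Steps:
j = 25
X(a(3, -4), 17)*L(j) = -21*25 = -525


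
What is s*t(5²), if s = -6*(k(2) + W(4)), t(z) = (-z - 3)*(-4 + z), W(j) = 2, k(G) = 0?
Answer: 7056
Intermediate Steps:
t(z) = (-4 + z)*(-3 - z) (t(z) = (-3 - z)*(-4 + z) = (-4 + z)*(-3 - z))
s = -12 (s = -6*(0 + 2) = -6*2 = -12)
s*t(5²) = -12*(12 + 5² - (5²)²) = -12*(12 + 25 - 1*25²) = -12*(12 + 25 - 1*625) = -12*(12 + 25 - 625) = -12*(-588) = 7056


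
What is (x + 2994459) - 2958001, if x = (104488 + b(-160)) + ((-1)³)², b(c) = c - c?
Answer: 140947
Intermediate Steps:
b(c) = 0
x = 104489 (x = (104488 + 0) + ((-1)³)² = 104488 + (-1)² = 104488 + 1 = 104489)
(x + 2994459) - 2958001 = (104489 + 2994459) - 2958001 = 3098948 - 2958001 = 140947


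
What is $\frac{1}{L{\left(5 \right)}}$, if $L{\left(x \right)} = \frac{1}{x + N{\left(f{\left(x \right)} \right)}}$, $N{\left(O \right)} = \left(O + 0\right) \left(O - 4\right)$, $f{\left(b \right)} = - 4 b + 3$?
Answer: $362$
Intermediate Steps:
$f{\left(b \right)} = 3 - 4 b$
$N{\left(O \right)} = O \left(-4 + O\right)$
$L{\left(x \right)} = \frac{1}{x + \left(-1 - 4 x\right) \left(3 - 4 x\right)}$ ($L{\left(x \right)} = \frac{1}{x + \left(3 - 4 x\right) \left(-4 - \left(-3 + 4 x\right)\right)} = \frac{1}{x + \left(3 - 4 x\right) \left(-1 - 4 x\right)} = \frac{1}{x + \left(-1 - 4 x\right) \left(3 - 4 x\right)}$)
$\frac{1}{L{\left(5 \right)}} = \frac{1}{\frac{1}{-3 - 35 + 16 \cdot 5^{2}}} = \frac{1}{\frac{1}{-3 - 35 + 16 \cdot 25}} = \frac{1}{\frac{1}{-3 - 35 + 400}} = \frac{1}{\frac{1}{362}} = 362$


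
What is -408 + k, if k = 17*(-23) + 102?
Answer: -697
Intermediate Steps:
k = -289 (k = -391 + 102 = -289)
-408 + k = -408 - 289 = -697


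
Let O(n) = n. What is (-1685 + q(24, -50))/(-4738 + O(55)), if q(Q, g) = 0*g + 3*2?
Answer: 1679/4683 ≈ 0.35853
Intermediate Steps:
q(Q, g) = 6 (q(Q, g) = 0 + 6 = 6)
(-1685 + q(24, -50))/(-4738 + O(55)) = (-1685 + 6)/(-4738 + 55) = -1679/(-4683) = -1679*(-1/4683) = 1679/4683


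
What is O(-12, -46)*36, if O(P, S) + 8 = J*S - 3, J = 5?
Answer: -8676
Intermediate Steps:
O(P, S) = -11 + 5*S (O(P, S) = -8 + (5*S - 3) = -8 + (-3 + 5*S) = -11 + 5*S)
O(-12, -46)*36 = (-11 + 5*(-46))*36 = (-11 - 230)*36 = -241*36 = -8676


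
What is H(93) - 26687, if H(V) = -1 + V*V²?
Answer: 777669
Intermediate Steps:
H(V) = -1 + V³
H(93) - 26687 = (-1 + 93³) - 26687 = (-1 + 804357) - 26687 = 804356 - 26687 = 777669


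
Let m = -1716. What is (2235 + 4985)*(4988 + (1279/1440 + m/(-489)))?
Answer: 423025401637/11736 ≈ 3.6045e+7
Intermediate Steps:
(2235 + 4985)*(4988 + (1279/1440 + m/(-489))) = (2235 + 4985)*(4988 + (1279/1440 - 1716/(-489))) = 7220*(4988 + (1279*(1/1440) - 1716*(-1/489))) = 7220*(4988 + (1279/1440 + 572/163)) = 7220*(4988 + 1032157/234720) = 7220*(1171815517/234720) = 423025401637/11736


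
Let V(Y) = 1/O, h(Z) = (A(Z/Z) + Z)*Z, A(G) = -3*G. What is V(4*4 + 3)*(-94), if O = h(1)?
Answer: 47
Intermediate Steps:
h(Z) = Z*(-3 + Z) (h(Z) = (-3*Z/Z + Z)*Z = (-3*1 + Z)*Z = (-3 + Z)*Z = Z*(-3 + Z))
O = -2 (O = 1*(-3 + 1) = 1*(-2) = -2)
V(Y) = -½ (V(Y) = 1/(-2) = -½)
V(4*4 + 3)*(-94) = -½*(-94) = 47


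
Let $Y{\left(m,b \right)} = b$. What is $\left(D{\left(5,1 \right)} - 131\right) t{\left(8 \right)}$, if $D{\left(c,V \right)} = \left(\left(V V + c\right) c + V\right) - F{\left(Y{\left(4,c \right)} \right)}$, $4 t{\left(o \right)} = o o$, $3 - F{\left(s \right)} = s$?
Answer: $-1568$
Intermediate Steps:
$F{\left(s \right)} = 3 - s$
$t{\left(o \right)} = \frac{o^{2}}{4}$ ($t{\left(o \right)} = \frac{o o}{4} = \frac{o^{2}}{4}$)
$D{\left(c,V \right)} = -3 + V + c + c \left(c + V^{2}\right)$ ($D{\left(c,V \right)} = \left(\left(V V + c\right) c + V\right) - \left(3 - c\right) = \left(\left(V^{2} + c\right) c + V\right) + \left(-3 + c\right) = \left(\left(c + V^{2}\right) c + V\right) + \left(-3 + c\right) = \left(c \left(c + V^{2}\right) + V\right) + \left(-3 + c\right) = \left(V + c \left(c + V^{2}\right)\right) + \left(-3 + c\right) = -3 + V + c + c \left(c + V^{2}\right)$)
$\left(D{\left(5,1 \right)} - 131\right) t{\left(8 \right)} = \left(\left(-3 + 1 + 5 + 5^{2} + 5 \cdot 1^{2}\right) - 131\right) \frac{8^{2}}{4} = \left(\left(-3 + 1 + 5 + 25 + 5 \cdot 1\right) - 131\right) \frac{1}{4} \cdot 64 = \left(\left(-3 + 1 + 5 + 25 + 5\right) - 131\right) 16 = \left(33 - 131\right) 16 = \left(-98\right) 16 = -1568$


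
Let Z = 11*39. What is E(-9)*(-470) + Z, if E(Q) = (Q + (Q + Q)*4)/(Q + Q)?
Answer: -1686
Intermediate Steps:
Z = 429
E(Q) = 9/2 (E(Q) = (Q + (2*Q)*4)/((2*Q)) = (Q + 8*Q)*(1/(2*Q)) = (9*Q)*(1/(2*Q)) = 9/2)
E(-9)*(-470) + Z = (9/2)*(-470) + 429 = -2115 + 429 = -1686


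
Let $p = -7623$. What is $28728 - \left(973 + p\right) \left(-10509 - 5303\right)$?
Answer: $-105121072$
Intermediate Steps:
$28728 - \left(973 + p\right) \left(-10509 - 5303\right) = 28728 - \left(973 - 7623\right) \left(-10509 - 5303\right) = 28728 - \left(-6650\right) \left(-15812\right) = 28728 - 105149800 = -105121072$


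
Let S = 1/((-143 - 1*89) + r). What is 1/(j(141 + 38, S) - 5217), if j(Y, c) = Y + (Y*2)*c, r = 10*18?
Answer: -26/131167 ≈ -0.00019822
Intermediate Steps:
r = 180
S = -1/52 (S = 1/((-143 - 1*89) + 180) = 1/((-143 - 89) + 180) = 1/(-232 + 180) = 1/(-52) = -1/52 ≈ -0.019231)
j(Y, c) = Y + 2*Y*c (j(Y, c) = Y + (2*Y)*c = Y + 2*Y*c)
1/(j(141 + 38, S) - 5217) = 1/((141 + 38)*(1 + 2*(-1/52)) - 5217) = 1/(179*(1 - 1/26) - 5217) = 1/(179*(25/26) - 5217) = 1/(4475/26 - 5217) = 1/(-131167/26) = -26/131167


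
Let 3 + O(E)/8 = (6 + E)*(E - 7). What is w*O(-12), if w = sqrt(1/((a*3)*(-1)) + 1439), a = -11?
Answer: 2368*sqrt(24486)/11 ≈ 33686.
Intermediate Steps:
w = 8*sqrt(24486)/33 (w = sqrt(1/(-11*3*(-1)) + 1439) = sqrt(1/(-33*(-1)) + 1439) = sqrt(1/33 + 1439) = sqrt(47488/33) = 8*sqrt(24486)/33 ≈ 37.935)
O(E) = -24 + 8*(-7 + E)*(6 + E) (O(E) = -24 + 8*((6 + E)*(E - 7)) = -24 + 8*((6 + E)*(-7 + E)) = -24 + 8*((-7 + E)*(6 + E)) = -24 + 8*(-7 + E)*(6 + E))
w*O(-12) = (8*sqrt(24486)/33)*(-360 - 8*(-12) + 8*(-12)**2) = (8*sqrt(24486)/33)*(-360 + 96 + 8*144) = (8*sqrt(24486)/33)*(-360 + 96 + 1152) = (8*sqrt(24486)/33)*888 = 2368*sqrt(24486)/11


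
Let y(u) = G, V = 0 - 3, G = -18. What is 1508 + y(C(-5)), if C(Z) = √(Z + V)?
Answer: 1490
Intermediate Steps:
V = -3
C(Z) = √(-3 + Z) (C(Z) = √(Z - 3) = √(-3 + Z))
y(u) = -18
1508 + y(C(-5)) = 1508 - 18 = 1490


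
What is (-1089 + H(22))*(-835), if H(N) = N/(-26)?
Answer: 11830280/13 ≈ 9.1002e+5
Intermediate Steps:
H(N) = -N/26 (H(N) = N*(-1/26) = -N/26)
(-1089 + H(22))*(-835) = (-1089 - 1/26*22)*(-835) = (-1089 - 11/13)*(-835) = -14168/13*(-835) = 11830280/13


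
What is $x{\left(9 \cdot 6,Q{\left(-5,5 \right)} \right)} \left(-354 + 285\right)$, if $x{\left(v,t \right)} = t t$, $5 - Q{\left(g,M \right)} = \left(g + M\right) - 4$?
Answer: $-5589$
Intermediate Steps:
$Q{\left(g,M \right)} = 9 - M - g$ ($Q{\left(g,M \right)} = 5 - \left(\left(g + M\right) - 4\right) = 5 - \left(\left(M + g\right) - 4\right) = 5 - \left(-4 + M + g\right) = 9 - M - g$)
$x{\left(v,t \right)} = t^{2}$
$x{\left(9 \cdot 6,Q{\left(-5,5 \right)} \right)} \left(-354 + 285\right) = \left(9 - 5 - -5\right)^{2} \left(-354 + 285\right) = \left(9 - 5 + 5\right)^{2} \left(-69\right) = 9^{2} \left(-69\right) = 81 \left(-69\right) = -5589$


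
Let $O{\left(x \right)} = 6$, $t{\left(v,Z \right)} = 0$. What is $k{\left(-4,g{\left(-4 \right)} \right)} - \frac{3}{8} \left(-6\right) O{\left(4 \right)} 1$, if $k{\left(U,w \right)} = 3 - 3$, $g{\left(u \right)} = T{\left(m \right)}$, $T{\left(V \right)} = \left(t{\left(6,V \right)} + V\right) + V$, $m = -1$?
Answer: $0$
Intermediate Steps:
$T{\left(V \right)} = 2 V$ ($T{\left(V \right)} = \left(0 + V\right) + V = V + V = 2 V$)
$g{\left(u \right)} = -2$ ($g{\left(u \right)} = 2 \left(-1\right) = -2$)
$k{\left(U,w \right)} = 0$ ($k{\left(U,w \right)} = 3 - 3 = 0$)
$k{\left(-4,g{\left(-4 \right)} \right)} - \frac{3}{8} \left(-6\right) O{\left(4 \right)} 1 = 0 - \frac{3}{8} \left(-6\right) 6 \cdot 1 = 0 \left(-3\right) \frac{1}{8} \left(-6\right) 6 = 0 \left(- \frac{3}{8}\right) \left(-6\right) 6 = 0 \cdot \frac{9}{4} \cdot 6 = 0 \cdot \frac{27}{2} = 0$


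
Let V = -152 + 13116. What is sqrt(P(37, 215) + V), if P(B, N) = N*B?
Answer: sqrt(20919) ≈ 144.63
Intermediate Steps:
V = 12964
P(B, N) = B*N
sqrt(P(37, 215) + V) = sqrt(37*215 + 12964) = sqrt(7955 + 12964) = sqrt(20919)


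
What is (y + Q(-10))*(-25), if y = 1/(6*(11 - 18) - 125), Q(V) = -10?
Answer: 41775/167 ≈ 250.15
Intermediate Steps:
y = -1/167 (y = 1/(6*(-7) - 125) = 1/(-42 - 125) = 1/(-167) = -1/167 ≈ -0.0059880)
(y + Q(-10))*(-25) = (-1/167 - 10)*(-25) = -1671/167*(-25) = 41775/167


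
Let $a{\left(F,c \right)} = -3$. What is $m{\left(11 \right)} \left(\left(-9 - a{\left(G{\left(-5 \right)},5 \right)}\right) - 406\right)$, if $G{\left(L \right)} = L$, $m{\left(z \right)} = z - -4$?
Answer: $-6180$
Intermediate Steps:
$m{\left(z \right)} = 4 + z$ ($m{\left(z \right)} = z + 4 = 4 + z$)
$m{\left(11 \right)} \left(\left(-9 - a{\left(G{\left(-5 \right)},5 \right)}\right) - 406\right) = \left(4 + 11\right) \left(\left(-9 - -3\right) - 406\right) = 15 \left(\left(-9 + 3\right) - 406\right) = 15 \left(-6 - 406\right) = 15 \left(-412\right) = -6180$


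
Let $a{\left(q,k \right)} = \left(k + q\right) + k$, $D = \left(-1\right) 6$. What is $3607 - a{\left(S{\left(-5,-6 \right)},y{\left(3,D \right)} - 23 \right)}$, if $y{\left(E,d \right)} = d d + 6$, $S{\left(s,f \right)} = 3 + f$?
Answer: $3572$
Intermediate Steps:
$D = -6$
$y{\left(E,d \right)} = 6 + d^{2}$ ($y{\left(E,d \right)} = d^{2} + 6 = 6 + d^{2}$)
$a{\left(q,k \right)} = q + 2 k$
$3607 - a{\left(S{\left(-5,-6 \right)},y{\left(3,D \right)} - 23 \right)} = 3607 - \left(\left(3 - 6\right) + 2 \left(\left(6 + \left(-6\right)^{2}\right) - 23\right)\right) = 3607 - \left(-3 + 2 \left(\left(6 + 36\right) - 23\right)\right) = 3607 - \left(-3 + 2 \left(42 - 23\right)\right) = 3607 - \left(-3 + 2 \cdot 19\right) = 3607 - \left(-3 + 38\right) = 3607 - 35 = 3572$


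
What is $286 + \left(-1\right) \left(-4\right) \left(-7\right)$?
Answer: $258$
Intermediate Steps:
$286 + \left(-1\right) \left(-4\right) \left(-7\right) = 286 + 4 \left(-7\right) = 286 - 28 = 258$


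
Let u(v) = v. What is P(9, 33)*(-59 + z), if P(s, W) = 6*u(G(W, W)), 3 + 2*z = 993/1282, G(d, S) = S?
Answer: -15258771/1282 ≈ -11902.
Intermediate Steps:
z = -2853/2564 (z = -3/2 + (993/1282)/2 = -3/2 + (993*(1/1282))/2 = -3/2 + (½)*(993/1282) = -3/2 + 993/2564 = -2853/2564 ≈ -1.1127)
P(s, W) = 6*W
P(9, 33)*(-59 + z) = (6*33)*(-59 - 2853/2564) = 198*(-154129/2564) = -15258771/1282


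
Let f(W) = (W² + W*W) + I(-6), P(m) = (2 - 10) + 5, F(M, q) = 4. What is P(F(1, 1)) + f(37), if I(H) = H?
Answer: 2729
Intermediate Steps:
P(m) = -3 (P(m) = -8 + 5 = -3)
f(W) = -6 + 2*W² (f(W) = (W² + W*W) - 6 = (W² + W²) - 6 = 2*W² - 6 = -6 + 2*W²)
P(F(1, 1)) + f(37) = -3 + (-6 + 2*37²) = -3 + (-6 + 2*1369) = -3 + (-6 + 2738) = -3 + 2732 = 2729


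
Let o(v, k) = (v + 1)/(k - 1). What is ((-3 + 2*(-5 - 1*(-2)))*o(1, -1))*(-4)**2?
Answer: 144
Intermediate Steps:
o(v, k) = (1 + v)/(-1 + k)
((-3 + 2*(-5 - 1*(-2)))*o(1, -1))*(-4)**2 = ((-3 + 2*(-5 - 1*(-2)))*((1 + 1)/(-1 - 1)))*(-4)**2 = ((-3 + 2*(-5 + 2))*(2/(-2)))*16 = ((-3 + 2*(-3))*(-1/2*2))*16 = ((-3 - 6)*(-1))*16 = -9*(-1)*16 = 9*16 = 144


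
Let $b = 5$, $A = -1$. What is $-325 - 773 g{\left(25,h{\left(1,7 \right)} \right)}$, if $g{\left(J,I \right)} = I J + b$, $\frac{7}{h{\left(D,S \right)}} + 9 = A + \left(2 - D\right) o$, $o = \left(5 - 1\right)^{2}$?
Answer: $- \frac{160415}{6} \approx -26736.0$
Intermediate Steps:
$o = 16$ ($o = 4^{2} = 16$)
$h{\left(D,S \right)} = \frac{7}{22 - 16 D}$ ($h{\left(D,S \right)} = \frac{7}{-9 + \left(-1 + \left(2 - D\right) 16\right)} = \frac{7}{-9 - \left(-31 + 16 D\right)} = \frac{7}{22 - 16 D}$)
$g{\left(J,I \right)} = 5 + I J$ ($g{\left(J,I \right)} = I J + 5 = 5 + I J$)
$-325 - 773 g{\left(25,h{\left(1,7 \right)} \right)} = -325 - 773 \left(5 + - \frac{7}{-22 + 16 \cdot 1} \cdot 25\right) = -325 - 773 \left(5 + - \frac{7}{-22 + 16} \cdot 25\right) = -325 - 773 \left(5 + - \frac{7}{-6} \cdot 25\right) = -325 - 773 \left(5 + \left(-7\right) \left(- \frac{1}{6}\right) 25\right) = -325 - 773 \left(5 + \frac{7}{6} \cdot 25\right) = -325 - 773 \left(5 + \frac{175}{6}\right) = -325 - \frac{158465}{6} = - \frac{160415}{6}$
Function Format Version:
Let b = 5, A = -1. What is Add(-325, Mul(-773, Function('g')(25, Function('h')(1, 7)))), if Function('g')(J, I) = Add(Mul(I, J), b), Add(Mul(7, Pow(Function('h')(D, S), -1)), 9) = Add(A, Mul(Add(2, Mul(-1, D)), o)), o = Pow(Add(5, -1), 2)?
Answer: Rational(-160415, 6) ≈ -26736.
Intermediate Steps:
o = 16 (o = Pow(4, 2) = 16)
Function('h')(D, S) = Mul(7, Pow(Add(22, Mul(-16, D)), -1)) (Function('h')(D, S) = Mul(7, Pow(Add(-9, Add(-1, Mul(Add(2, Mul(-1, D)), 16))), -1)) = Mul(7, Pow(Add(-9, Add(-1, Add(32, Mul(-16, D)))), -1)) = Mul(7, Pow(Add(-9, Add(31, Mul(-16, D))), -1)) = Mul(7, Pow(Add(22, Mul(-16, D)), -1)))
Function('g')(J, I) = Add(5, Mul(I, J)) (Function('g')(J, I) = Add(Mul(I, J), 5) = Add(5, Mul(I, J)))
Add(-325, Mul(-773, Function('g')(25, Function('h')(1, 7)))) = Add(-325, Mul(-773, Add(5, Mul(Mul(-7, Pow(Add(-22, Mul(16, 1)), -1)), 25)))) = Add(-325, Mul(-773, Add(5, Mul(Mul(-7, Pow(Add(-22, 16), -1)), 25)))) = Add(-325, Mul(-773, Add(5, Mul(Mul(-7, Pow(-6, -1)), 25)))) = Add(-325, Mul(-773, Add(5, Mul(Mul(-7, Rational(-1, 6)), 25)))) = Add(-325, Mul(-773, Add(5, Mul(Rational(7, 6), 25)))) = Add(-325, Mul(-773, Add(5, Rational(175, 6)))) = Add(-325, Mul(-773, Rational(205, 6))) = Add(-325, Rational(-158465, 6)) = Rational(-160415, 6)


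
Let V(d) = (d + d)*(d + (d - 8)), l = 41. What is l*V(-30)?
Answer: 167280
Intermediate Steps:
V(d) = 2*d*(-8 + 2*d) (V(d) = (2*d)*(d + (-8 + d)) = (2*d)*(-8 + 2*d) = 2*d*(-8 + 2*d))
l*V(-30) = 41*(4*(-30)*(-4 - 30)) = 41*(4*(-30)*(-34)) = 41*4080 = 167280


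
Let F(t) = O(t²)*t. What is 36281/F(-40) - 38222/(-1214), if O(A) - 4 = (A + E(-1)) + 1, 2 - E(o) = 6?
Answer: 1201845873/38872280 ≈ 30.918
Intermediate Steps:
E(o) = -4 (E(o) = 2 - 1*6 = 2 - 6 = -4)
O(A) = 1 + A (O(A) = 4 + ((A - 4) + 1) = 4 + ((-4 + A) + 1) = 4 + (-3 + A) = 1 + A)
F(t) = t*(1 + t²) (F(t) = (1 + t²)*t = t*(1 + t²))
36281/F(-40) - 38222/(-1214) = 36281/(-40 + (-40)³) - 38222/(-1214) = 36281/(-40 - 64000) - 38222*(-1/1214) = 36281/(-64040) + 19111/607 = 36281*(-1/64040) + 19111/607 = -36281/64040 + 19111/607 = 1201845873/38872280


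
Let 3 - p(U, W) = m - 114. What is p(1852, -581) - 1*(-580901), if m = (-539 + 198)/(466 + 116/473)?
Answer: 4133367255/7114 ≈ 5.8102e+5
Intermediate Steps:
m = -5203/7114 (m = -341/(466 + 116*(1/473)) = -341/(466 + 116/473) = -341/220534/473 = -341*473/220534 = -5203/7114 ≈ -0.73137)
p(U, W) = 837541/7114 (p(U, W) = 3 - (-5203/7114 - 114) = 3 - 1*(-816199/7114) = 3 + 816199/7114 = 837541/7114)
p(1852, -581) - 1*(-580901) = 837541/7114 - 1*(-580901) = 837541/7114 + 580901 = 4133367255/7114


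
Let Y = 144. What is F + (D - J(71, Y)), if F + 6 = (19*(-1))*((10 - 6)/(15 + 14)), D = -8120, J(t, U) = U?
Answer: -239906/29 ≈ -8272.6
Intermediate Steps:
F = -250/29 (F = -6 + (19*(-1))*((10 - 6)/(15 + 14)) = -6 - 76/29 = -250/29 ≈ -8.6207)
F + (D - J(71, Y)) = -250/29 + (-8120 - 1*144) = -250/29 + (-8120 - 144) = -250/29 - 8264 = -239906/29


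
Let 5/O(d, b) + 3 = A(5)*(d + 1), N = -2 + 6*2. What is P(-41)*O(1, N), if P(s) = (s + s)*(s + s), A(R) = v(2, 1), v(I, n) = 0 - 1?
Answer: -6724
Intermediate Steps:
v(I, n) = -1
A(R) = -1
P(s) = 4*s² (P(s) = (2*s)*(2*s) = 4*s²)
N = 10 (N = -2 + 12 = 10)
O(d, b) = 5/(-4 - d) (O(d, b) = 5/(-3 - (d + 1)) = 5/(-3 - (1 + d)) = 5/(-3 + (-1 - d)) = 5/(-4 - d))
P(-41)*O(1, N) = (4*(-41)²)*(5/(-4 - 1*1)) = (4*1681)*(5/(-4 - 1)) = 6724*(5/(-5)) = 6724*(5*(-⅕)) = 6724*(-1) = -6724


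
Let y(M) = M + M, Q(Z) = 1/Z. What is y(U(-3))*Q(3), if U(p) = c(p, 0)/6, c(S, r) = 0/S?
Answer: 0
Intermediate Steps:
c(S, r) = 0
U(p) = 0 (U(p) = 0/6 = 0*(1/6) = 0)
y(M) = 2*M
y(U(-3))*Q(3) = (2*0)/3 = 0*(1/3) = 0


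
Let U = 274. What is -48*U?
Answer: -13152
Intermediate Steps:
-48*U = -48*274 = -13152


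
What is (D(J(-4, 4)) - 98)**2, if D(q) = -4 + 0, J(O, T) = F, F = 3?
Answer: 10404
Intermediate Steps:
J(O, T) = 3
D(q) = -4
(D(J(-4, 4)) - 98)**2 = (-4 - 98)**2 = (-102)**2 = 10404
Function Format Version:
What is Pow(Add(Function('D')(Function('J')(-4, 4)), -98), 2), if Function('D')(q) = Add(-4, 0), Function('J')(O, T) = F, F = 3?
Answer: 10404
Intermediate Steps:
Function('J')(O, T) = 3
Function('D')(q) = -4
Pow(Add(Function('D')(Function('J')(-4, 4)), -98), 2) = Pow(Add(-4, -98), 2) = Pow(-102, 2) = 10404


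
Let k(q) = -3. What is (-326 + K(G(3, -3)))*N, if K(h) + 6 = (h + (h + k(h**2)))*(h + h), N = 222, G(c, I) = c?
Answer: -69708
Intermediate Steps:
K(h) = -6 + 2*h*(-3 + 2*h) (K(h) = -6 + (h + (h - 3))*(h + h) = -6 + (h + (-3 + h))*(2*h) = -6 + (-3 + 2*h)*(2*h) = -6 + 2*h*(-3 + 2*h))
(-326 + K(G(3, -3)))*N = (-326 + (-6 - 6*3 + 4*3**2))*222 = (-326 + (-6 - 18 + 4*9))*222 = (-326 + (-6 - 18 + 36))*222 = (-326 + 12)*222 = -314*222 = -69708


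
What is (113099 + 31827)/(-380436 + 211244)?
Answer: -72463/84596 ≈ -0.85658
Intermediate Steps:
(113099 + 31827)/(-380436 + 211244) = 144926/(-169192) = 144926*(-1/169192) = -72463/84596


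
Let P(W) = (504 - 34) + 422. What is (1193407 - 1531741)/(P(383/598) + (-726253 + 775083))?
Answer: -56389/8287 ≈ -6.8045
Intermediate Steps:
P(W) = 892 (P(W) = 470 + 422 = 892)
(1193407 - 1531741)/(P(383/598) + (-726253 + 775083)) = (1193407 - 1531741)/(892 + (-726253 + 775083)) = -338334/(892 + 48830) = -338334/49722 = -338334*1/49722 = -56389/8287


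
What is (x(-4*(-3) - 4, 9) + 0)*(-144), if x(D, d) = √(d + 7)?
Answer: -576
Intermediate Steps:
x(D, d) = √(7 + d)
(x(-4*(-3) - 4, 9) + 0)*(-144) = (√(7 + 9) + 0)*(-144) = (√16 + 0)*(-144) = (4 + 0)*(-144) = 4*(-144) = -576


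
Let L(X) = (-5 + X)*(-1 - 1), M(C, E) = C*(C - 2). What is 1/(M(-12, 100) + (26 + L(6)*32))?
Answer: 1/130 ≈ 0.0076923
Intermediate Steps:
M(C, E) = C*(-2 + C)
L(X) = 10 - 2*X (L(X) = (-5 + X)*(-2) = 10 - 2*X)
1/(M(-12, 100) + (26 + L(6)*32)) = 1/(-12*(-2 - 12) + (26 + (10 - 2*6)*32)) = 1/(-12*(-14) + (26 + (10 - 12)*32)) = 1/(168 + (26 - 2*32)) = 1/(168 + (26 - 64)) = 1/(168 - 38) = 1/130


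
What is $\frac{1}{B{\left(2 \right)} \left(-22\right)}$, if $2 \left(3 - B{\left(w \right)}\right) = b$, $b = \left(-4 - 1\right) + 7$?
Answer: $- \frac{1}{44} \approx -0.022727$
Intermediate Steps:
$b = 2$ ($b = -5 + 7 = 2$)
$B{\left(w \right)} = 2$ ($B{\left(w \right)} = 3 - 1 = 2$)
$\frac{1}{B{\left(2 \right)} \left(-22\right)} = \frac{1}{2 \left(-22\right)} = \frac{1}{-44} = - \frac{1}{44}$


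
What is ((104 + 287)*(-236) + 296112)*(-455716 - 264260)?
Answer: -146757027936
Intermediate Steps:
((104 + 287)*(-236) + 296112)*(-455716 - 264260) = (391*(-236) + 296112)*(-719976) = (-92276 + 296112)*(-719976) = 203836*(-719976) = -146757027936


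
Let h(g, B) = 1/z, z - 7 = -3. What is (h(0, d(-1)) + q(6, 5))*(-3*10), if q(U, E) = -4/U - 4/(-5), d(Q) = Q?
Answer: -23/2 ≈ -11.500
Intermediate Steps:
z = 4 (z = 7 - 3 = 4)
q(U, E) = ⅘ - 4/U (q(U, E) = -4/U - 4*(-⅕) = -4/U + ⅘ = ⅘ - 4/U)
h(g, B) = ¼ (h(g, B) = 1/4 = ¼)
(h(0, d(-1)) + q(6, 5))*(-3*10) = (¼ + (⅘ - 4/6))*(-3*10) = (¼ + (⅘ - 4*⅙))*(-1*30) = (¼ + (⅘ - ⅔))*(-30) = (¼ + 2/15)*(-30) = (23/60)*(-30) = -23/2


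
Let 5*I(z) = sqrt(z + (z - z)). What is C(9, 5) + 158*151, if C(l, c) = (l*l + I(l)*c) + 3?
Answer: 23945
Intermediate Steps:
I(z) = sqrt(z)/5 (I(z) = sqrt(z + (z - z))/5 = sqrt(z + 0)/5 = sqrt(z)/5)
C(l, c) = 3 + l**2 + c*sqrt(l)/5 (C(l, c) = (l*l + (sqrt(l)/5)*c) + 3 = (l**2 + c*sqrt(l)/5) + 3 = 3 + l**2 + c*sqrt(l)/5)
C(9, 5) + 158*151 = (3 + 9**2 + (1/5)*5*sqrt(9)) + 158*151 = (3 + 81 + (1/5)*5*3) + 23858 = (3 + 81 + 3) + 23858 = 87 + 23858 = 23945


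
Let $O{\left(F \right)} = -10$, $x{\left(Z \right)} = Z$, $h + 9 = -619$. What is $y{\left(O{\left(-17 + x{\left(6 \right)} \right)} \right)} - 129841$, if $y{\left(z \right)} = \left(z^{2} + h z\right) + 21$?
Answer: $-123440$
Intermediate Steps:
$h = -628$ ($h = -9 - 619 = -628$)
$y{\left(z \right)} = 21 + z^{2} - 628 z$ ($y{\left(z \right)} = \left(z^{2} - 628 z\right) + 21 = 21 + z^{2} - 628 z$)
$y{\left(O{\left(-17 + x{\left(6 \right)} \right)} \right)} - 129841 = \left(21 + \left(-10\right)^{2} - -6280\right) - 129841 = \left(21 + 100 + 6280\right) - 129841 = 6401 - 129841 = -123440$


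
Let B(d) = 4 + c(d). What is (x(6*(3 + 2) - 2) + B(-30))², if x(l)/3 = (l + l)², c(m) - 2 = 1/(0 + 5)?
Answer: 2215679041/25 ≈ 8.8627e+7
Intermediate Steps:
c(m) = 11/5 (c(m) = 2 + 1/(0 + 5) = 2 + 1/5 = 2 + ⅕ = 11/5)
B(d) = 31/5 (B(d) = 4 + 11/5 = 31/5)
x(l) = 12*l² (x(l) = 3*(l + l)² = 3*(2*l)² = 3*(4*l²) = 12*l²)
(x(6*(3 + 2) - 2) + B(-30))² = (12*(6*(3 + 2) - 2)² + 31/5)² = (12*(6*5 - 2)² + 31/5)² = (12*(30 - 2)² + 31/5)² = (12*28² + 31/5)² = (12*784 + 31/5)² = (9408 + 31/5)² = (47071/5)² = 2215679041/25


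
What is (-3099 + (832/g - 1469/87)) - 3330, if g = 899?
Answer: -17382056/2697 ≈ -6445.0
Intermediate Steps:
(-3099 + (832/g - 1469/87)) - 3330 = (-3099 + (832/899 - 1469/87)) - 3330 = (-3099 - 43043/2697) - 3330 = -8401046/2697 - 3330 = -17382056/2697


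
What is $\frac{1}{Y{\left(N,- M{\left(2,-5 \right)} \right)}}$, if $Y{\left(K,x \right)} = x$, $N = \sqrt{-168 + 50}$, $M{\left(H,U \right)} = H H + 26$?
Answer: $- \frac{1}{30} \approx -0.033333$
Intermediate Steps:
$M{\left(H,U \right)} = 26 + H^{2}$ ($M{\left(H,U \right)} = H^{2} + 26 = 26 + H^{2}$)
$N = i \sqrt{118}$ ($N = \sqrt{-118} = i \sqrt{118} \approx 10.863 i$)
$\frac{1}{Y{\left(N,- M{\left(2,-5 \right)} \right)}} = \frac{1}{\left(-1\right) \left(26 + 2^{2}\right)} = \frac{1}{\left(-1\right) \left(26 + 4\right)} = \frac{1}{\left(-1\right) 30} = \frac{1}{-30} = - \frac{1}{30}$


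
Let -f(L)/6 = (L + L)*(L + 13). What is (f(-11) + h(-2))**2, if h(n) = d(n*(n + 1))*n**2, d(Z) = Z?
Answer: 73984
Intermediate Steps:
h(n) = n**3*(1 + n) (h(n) = (n*(n + 1))*n**2 = (n*(1 + n))*n**2 = n**3*(1 + n))
f(L) = -12*L*(13 + L) (f(L) = -6*(L + L)*(L + 13) = -6*2*L*(13 + L) = -12*L*(13 + L))
(f(-11) + h(-2))**2 = (-12*(-11)*(13 - 11) + (-2)**3*(1 - 2))**2 = (-12*(-11)*2 - 8*(-1))**2 = (264 + 8)**2 = 272**2 = 73984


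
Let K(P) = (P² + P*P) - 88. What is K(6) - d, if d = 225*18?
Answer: -4066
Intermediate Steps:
d = 4050
K(P) = -88 + 2*P² (K(P) = (P² + P²) - 88 = 2*P² - 88 = -88 + 2*P²)
K(6) - d = (-88 + 2*6²) - 1*4050 = (-88 + 2*36) - 4050 = (-88 + 72) - 4050 = -16 - 4050 = -4066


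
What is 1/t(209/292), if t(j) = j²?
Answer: 85264/43681 ≈ 1.9520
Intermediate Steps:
1/t(209/292) = 1/((209/292)²) = 1/(43681/85264) = 85264/43681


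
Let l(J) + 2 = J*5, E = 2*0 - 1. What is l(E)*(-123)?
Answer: 861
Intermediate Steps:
E = -1 (E = 0 - 1 = -1)
l(J) = -2 + 5*J (l(J) = -2 + J*5 = -2 + 5*J)
l(E)*(-123) = (-2 + 5*(-1))*(-123) = (-2 - 5)*(-123) = -7*(-123) = 861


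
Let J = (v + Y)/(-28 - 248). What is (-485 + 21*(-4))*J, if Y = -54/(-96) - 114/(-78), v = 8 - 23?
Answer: -1535731/57408 ≈ -26.751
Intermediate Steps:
v = -15
Y = 421/208 (Y = -54*(-1/96) - 114*(-1/78) = 9/16 + 19/13 = 421/208 ≈ 2.0240)
J = 2699/57408 (J = (-15 + 421/208)/(-28 - 248) = -2699/208/(-276) = -2699/208*(-1/276) = 2699/57408 ≈ 0.047014)
(-485 + 21*(-4))*J = (-485 + 21*(-4))*(2699/57408) = (-485 - 84)*(2699/57408) = -569*2699/57408 = -1535731/57408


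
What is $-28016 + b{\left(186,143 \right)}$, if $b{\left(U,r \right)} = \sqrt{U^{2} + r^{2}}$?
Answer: $-28016 + \sqrt{55045} \approx -27781.0$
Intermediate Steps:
$-28016 + b{\left(186,143 \right)} = -28016 + \sqrt{186^{2} + 143^{2}} = -28016 + \sqrt{34596 + 20449} = -28016 + \sqrt{55045}$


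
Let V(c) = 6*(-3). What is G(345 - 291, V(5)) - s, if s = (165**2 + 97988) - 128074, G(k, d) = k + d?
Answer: 2897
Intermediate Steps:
V(c) = -18
G(k, d) = d + k
s = -2861 (s = (27225 + 97988) - 128074 = 125213 - 128074 = -2861)
G(345 - 291, V(5)) - s = (-18 + (345 - 291)) - 1*(-2861) = (-18 + 54) + 2861 = 36 + 2861 = 2897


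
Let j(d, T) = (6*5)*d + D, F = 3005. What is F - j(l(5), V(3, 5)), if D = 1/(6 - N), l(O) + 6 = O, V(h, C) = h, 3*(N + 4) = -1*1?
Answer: 94082/31 ≈ 3034.9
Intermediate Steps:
N = -13/3 (N = -4 + (-1*1)/3 = -4 + (⅓)*(-1) = -4 - ⅓ = -13/3 ≈ -4.3333)
l(O) = -6 + O
D = 3/31 (D = 1/(6 - 1*(-13/3)) = 1/(6 + 13/3) = 1/(31/3) = 3/31 ≈ 0.096774)
j(d, T) = 3/31 + 30*d (j(d, T) = (6*5)*d + 3/31 = 30*d + 3/31 = 3/31 + 30*d)
F - j(l(5), V(3, 5)) = 3005 - (3/31 + 30*(-6 + 5)) = 3005 - (3/31 + 30*(-1)) = 3005 - (3/31 - 30) = 3005 - 1*(-927/31) = 3005 + 927/31 = 94082/31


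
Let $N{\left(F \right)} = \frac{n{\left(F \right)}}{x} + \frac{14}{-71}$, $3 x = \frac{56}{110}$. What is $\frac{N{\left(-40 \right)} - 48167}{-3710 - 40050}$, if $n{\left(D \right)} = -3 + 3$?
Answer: $\frac{3419871}{3106960} \approx 1.1007$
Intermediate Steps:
$n{\left(D \right)} = 0$
$x = \frac{28}{165}$ ($x = \frac{56 \cdot \frac{1}{110}}{3} = \frac{1}{3} \cdot \frac{28}{55} = \frac{28}{165} \approx 0.1697$)
$N{\left(F \right)} = - \frac{14}{71}$ ($N{\left(F \right)} = \frac{0}{\frac{28}{165}} + \frac{14}{-71} = 0 \cdot \frac{165}{28} + 14 \left(- \frac{1}{71}\right) = 0 - \frac{14}{71} = - \frac{14}{71}$)
$\frac{N{\left(-40 \right)} - 48167}{-3710 - 40050} = \frac{- \frac{14}{71} - 48167}{-3710 - 40050} = - \frac{3419871}{71 \left(-43760\right)} = \left(- \frac{3419871}{71}\right) \left(- \frac{1}{43760}\right) = \frac{3419871}{3106960}$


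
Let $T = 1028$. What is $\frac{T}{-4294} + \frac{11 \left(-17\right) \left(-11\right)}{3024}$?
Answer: $\frac{2862043}{6492528} \approx 0.44082$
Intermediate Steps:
$\frac{T}{-4294} + \frac{11 \left(-17\right) \left(-11\right)}{3024} = \frac{1028}{-4294} + \frac{11 \left(-17\right) \left(-11\right)}{3024} = 1028 \left(- \frac{1}{4294}\right) + \left(-187\right) \left(-11\right) \frac{1}{3024} = - \frac{514}{2147} + 2057 \cdot \frac{1}{3024} = - \frac{514}{2147} + \frac{2057}{3024} = \frac{2862043}{6492528}$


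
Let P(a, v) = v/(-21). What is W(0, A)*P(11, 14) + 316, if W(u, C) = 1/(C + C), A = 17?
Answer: 16115/51 ≈ 315.98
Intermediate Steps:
P(a, v) = -v/21 (P(a, v) = v*(-1/21) = -v/21)
W(u, C) = 1/(2*C)
W(0, A)*P(11, 14) + 316 = ((½)/17)*(-1/21*14) + 316 = ((½)*(1/17))*(-⅔) + 316 = (1/34)*(-⅔) + 316 = -1/51 + 316 = 16115/51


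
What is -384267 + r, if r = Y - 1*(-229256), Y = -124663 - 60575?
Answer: -340249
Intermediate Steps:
Y = -185238
r = 44018 (r = -185238 - 1*(-229256) = -185238 + 229256 = 44018)
-384267 + r = -384267 + 44018 = -340249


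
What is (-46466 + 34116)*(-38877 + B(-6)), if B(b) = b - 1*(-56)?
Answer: 479513450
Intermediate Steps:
B(b) = 56 + b (B(b) = b + 56 = 56 + b)
(-46466 + 34116)*(-38877 + B(-6)) = (-46466 + 34116)*(-38877 + (56 - 6)) = -12350*(-38877 + 50) = -12350*(-38827) = 479513450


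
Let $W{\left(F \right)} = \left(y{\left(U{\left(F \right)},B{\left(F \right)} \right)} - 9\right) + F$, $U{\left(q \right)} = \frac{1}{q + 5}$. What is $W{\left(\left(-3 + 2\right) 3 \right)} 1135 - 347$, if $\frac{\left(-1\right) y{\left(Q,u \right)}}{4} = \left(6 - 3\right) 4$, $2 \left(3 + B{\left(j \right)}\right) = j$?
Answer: $-68447$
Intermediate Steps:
$B{\left(j \right)} = -3 + \frac{j}{2}$
$U{\left(q \right)} = \frac{1}{5 + q}$
$y{\left(Q,u \right)} = -48$ ($y{\left(Q,u \right)} = - 4 \left(6 - 3\right) 4 = - 4 \cdot 3 \cdot 4 = \left(-4\right) 12 = -48$)
$W{\left(F \right)} = -57 + F$ ($W{\left(F \right)} = \left(-48 - 9\right) + F = -57 + F$)
$W{\left(\left(-3 + 2\right) 3 \right)} 1135 - 347 = \left(-57 + \left(-3 + 2\right) 3\right) 1135 - 347 = \left(-57 - 3\right) 1135 - 347 = \left(-60\right) 1135 - 347 = -68100 - 347 = -68447$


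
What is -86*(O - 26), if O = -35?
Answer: 5246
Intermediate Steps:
-86*(O - 26) = -86*(-35 - 26) = -86*(-61) = 5246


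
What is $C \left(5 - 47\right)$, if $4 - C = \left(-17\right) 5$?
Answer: $-3738$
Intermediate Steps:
$C = 89$ ($C = 4 - \left(-17\right) 5 = 4 - -85 = 4 + 85 = 89$)
$C \left(5 - 47\right) = 89 \left(5 - 47\right) = 89 \left(-42\right) = -3738$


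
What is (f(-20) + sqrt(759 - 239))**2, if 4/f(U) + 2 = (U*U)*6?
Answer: 747552524/1437601 + 8*sqrt(130)/1199 ≈ 520.08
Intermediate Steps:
f(U) = 4/(-2 + 6*U**2) (f(U) = 4/(-2 + (U*U)*6) = 4/(-2 + U**2*6) = 4/(-2 + 6*U**2))
(f(-20) + sqrt(759 - 239))**2 = (2/(-1 + 3*(-20)**2) + sqrt(759 - 239))**2 = (2/(-1 + 3*400) + sqrt(520))**2 = (2/(-1 + 1200) + 2*sqrt(130))**2 = (2/1199 + 2*sqrt(130))**2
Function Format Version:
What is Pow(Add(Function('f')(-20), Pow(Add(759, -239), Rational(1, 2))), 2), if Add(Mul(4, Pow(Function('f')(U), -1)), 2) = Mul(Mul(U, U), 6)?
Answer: Add(Rational(747552524, 1437601), Mul(Rational(8, 1199), Pow(130, Rational(1, 2)))) ≈ 520.08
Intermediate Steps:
Function('f')(U) = Mul(4, Pow(Add(-2, Mul(6, Pow(U, 2))), -1)) (Function('f')(U) = Mul(4, Pow(Add(-2, Mul(Mul(U, U), 6)), -1)) = Mul(4, Pow(Add(-2, Mul(Pow(U, 2), 6)), -1)) = Mul(4, Pow(Add(-2, Mul(6, Pow(U, 2))), -1)))
Pow(Add(Function('f')(-20), Pow(Add(759, -239), Rational(1, 2))), 2) = Pow(Add(Mul(2, Pow(Add(-1, Mul(3, Pow(-20, 2))), -1)), Pow(Add(759, -239), Rational(1, 2))), 2) = Pow(Add(Mul(2, Pow(Add(-1, Mul(3, 400)), -1)), Pow(520, Rational(1, 2))), 2) = Pow(Add(Mul(2, Pow(Add(-1, 1200), -1)), Mul(2, Pow(130, Rational(1, 2)))), 2) = Pow(Add(Mul(2, Pow(1199, -1)), Mul(2, Pow(130, Rational(1, 2)))), 2) = Pow(Add(Mul(2, Rational(1, 1199)), Mul(2, Pow(130, Rational(1, 2)))), 2) = Pow(Add(Rational(2, 1199), Mul(2, Pow(130, Rational(1, 2)))), 2)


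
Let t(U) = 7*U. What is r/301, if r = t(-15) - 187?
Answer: -292/301 ≈ -0.97010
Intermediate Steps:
r = -292 (r = 7*(-15) - 187 = -105 - 187 = -292)
r/301 = -292/301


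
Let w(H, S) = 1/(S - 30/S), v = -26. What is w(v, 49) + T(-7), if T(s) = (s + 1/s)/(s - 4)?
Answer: 122323/182567 ≈ 0.67002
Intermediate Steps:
T(s) = (s + 1/s)/(-4 + s)
w(v, 49) + T(-7) = 49/(-30 + 49²) + (1 + (-7)²)/((-7)*(-4 - 7)) = 49/(-30 + 2401) - ⅐*(1 + 49)/(-11) = 49/2371 - ⅐*(-1/11)*50 = 49*(1/2371) + 50/77 = 49/2371 + 50/77 = 122323/182567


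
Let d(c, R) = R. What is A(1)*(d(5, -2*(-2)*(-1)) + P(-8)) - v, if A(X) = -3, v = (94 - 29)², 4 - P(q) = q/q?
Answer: -4222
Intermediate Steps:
P(q) = 3 (P(q) = 4 - q/q = 4 - 1*1 = 4 - 1 = 3)
v = 4225 (v = 65² = 4225)
A(1)*(d(5, -2*(-2)*(-1)) + P(-8)) - v = -3*(-2*(-2)*(-1) + 3) - 1*4225 = -3*(4*(-1) + 3) - 4225 = -3*(-4 + 3) - 4225 = -3*(-1) - 4225 = 3 - 4225 = -4222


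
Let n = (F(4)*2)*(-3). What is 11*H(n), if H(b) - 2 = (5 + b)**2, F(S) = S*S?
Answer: 91113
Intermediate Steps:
F(S) = S**2
n = -96 (n = (4**2*2)*(-3) = (16*2)*(-3) = 32*(-3) = -96)
H(b) = 2 + (5 + b)**2
11*H(n) = 11*(2 + (5 - 96)**2) = 11*(2 + (-91)**2) = 11*(2 + 8281) = 11*8283 = 91113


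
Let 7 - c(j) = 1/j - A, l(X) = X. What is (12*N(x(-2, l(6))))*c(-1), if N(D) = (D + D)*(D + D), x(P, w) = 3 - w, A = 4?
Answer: 5184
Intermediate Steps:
c(j) = 11 - 1/j (c(j) = 7 - (1/j - 1*4) = 7 - (1/j - 4) = 7 - (-4 + 1/j) = 7 + (4 - 1/j) = 11 - 1/j)
N(D) = 4*D² (N(D) = (2*D)*(2*D) = 4*D²)
(12*N(x(-2, l(6))))*c(-1) = (12*(4*(3 - 1*6)²))*(11 - 1/(-1)) = (12*(4*(3 - 6)²))*(11 - 1*(-1)) = (12*(4*(-3)²))*(11 + 1) = (12*(4*9))*12 = (12*36)*12 = 432*12 = 5184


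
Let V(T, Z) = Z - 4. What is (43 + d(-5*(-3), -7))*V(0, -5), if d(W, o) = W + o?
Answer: -459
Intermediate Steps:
V(T, Z) = -4 + Z
(43 + d(-5*(-3), -7))*V(0, -5) = (43 + (-5*(-3) - 7))*(-4 - 5) = (43 + (15 - 7))*(-9) = (43 + 8)*(-9) = 51*(-9) = -459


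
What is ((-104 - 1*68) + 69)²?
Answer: 10609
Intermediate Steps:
((-104 - 1*68) + 69)² = ((-104 - 68) + 69)² = (-172 + 69)² = (-103)² = 10609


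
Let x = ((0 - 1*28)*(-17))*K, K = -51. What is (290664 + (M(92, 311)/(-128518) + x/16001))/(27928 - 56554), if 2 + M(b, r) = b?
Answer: -99620521574149/9811163207378 ≈ -10.154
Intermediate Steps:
M(b, r) = -2 + b
x = -24276 (x = ((0 - 1*28)*(-17))*(-51) = ((0 - 28)*(-17))*(-51) = -28*(-17)*(-51) = 476*(-51) = -24276)
(290664 + (M(92, 311)/(-128518) + x/16001))/(27928 - 56554) = (290664 + ((-2 + 92)/(-128518) - 24276/16001))/(27928 - 56554) = (290664 + (90*(-1/128518) - 24276*1/16001))/(-28626) = (290664 + (-45/64259 - 24276/16001))*(-1/28626) = (290664 - 1560671529/1028208259)*(-1/28626) = (298861564722447/1028208259)*(-1/28626) = -99620521574149/9811163207378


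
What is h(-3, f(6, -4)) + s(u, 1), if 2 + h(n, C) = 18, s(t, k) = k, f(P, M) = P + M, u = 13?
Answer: 17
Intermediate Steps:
f(P, M) = M + P
h(n, C) = 16 (h(n, C) = -2 + 18 = 16)
h(-3, f(6, -4)) + s(u, 1) = 16 + 1 = 17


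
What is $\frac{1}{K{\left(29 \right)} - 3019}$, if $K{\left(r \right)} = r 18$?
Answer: $- \frac{1}{2497} \approx -0.00040048$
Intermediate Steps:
$K{\left(r \right)} = 18 r$
$\frac{1}{K{\left(29 \right)} - 3019} = \frac{1}{18 \cdot 29 - 3019} = \frac{1}{522 - 3019} = \frac{1}{-2497} = - \frac{1}{2497}$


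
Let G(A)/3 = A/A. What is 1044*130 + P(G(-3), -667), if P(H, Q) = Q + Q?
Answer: 134386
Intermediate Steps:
G(A) = 3 (G(A) = 3*(A/A) = 3*1 = 3)
P(H, Q) = 2*Q
1044*130 + P(G(-3), -667) = 1044*130 + 2*(-667) = 135720 - 1334 = 134386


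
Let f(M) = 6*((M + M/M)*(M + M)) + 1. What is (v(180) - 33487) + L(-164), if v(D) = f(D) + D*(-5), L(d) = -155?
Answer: 356419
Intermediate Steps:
f(M) = 1 + 12*M*(1 + M) (f(M) = 6*((M + 1)*(2*M)) + 1 = 6*((1 + M)*(2*M)) + 1 = 6*(2*M*(1 + M)) + 1 = 12*M*(1 + M) + 1 = 1 + 12*M*(1 + M))
v(D) = 1 + 7*D + 12*D² (v(D) = (1 + 12*D + 12*D²) + D*(-5) = (1 + 12*D + 12*D²) - 5*D = 1 + 7*D + 12*D²)
(v(180) - 33487) + L(-164) = ((1 + 7*180 + 12*180²) - 33487) - 155 = ((1 + 1260 + 12*32400) - 33487) - 155 = ((1 + 1260 + 388800) - 33487) - 155 = (390061 - 33487) - 155 = 356574 - 155 = 356419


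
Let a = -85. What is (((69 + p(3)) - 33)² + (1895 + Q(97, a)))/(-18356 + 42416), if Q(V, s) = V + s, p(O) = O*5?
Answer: 1127/6015 ≈ 0.18736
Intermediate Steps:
p(O) = 5*O
(((69 + p(3)) - 33)² + (1895 + Q(97, a)))/(-18356 + 42416) = (((69 + 5*3) - 33)² + (1895 + (97 - 85)))/(-18356 + 42416) = (((69 + 15) - 33)² + (1895 + 12))/24060 = ((84 - 33)² + 1907)*(1/24060) = (51² + 1907)*(1/24060) = (2601 + 1907)*(1/24060) = 4508*(1/24060) = 1127/6015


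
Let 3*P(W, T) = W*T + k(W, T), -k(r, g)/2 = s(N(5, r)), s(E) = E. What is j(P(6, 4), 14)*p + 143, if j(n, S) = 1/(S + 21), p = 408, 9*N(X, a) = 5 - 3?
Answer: 5413/35 ≈ 154.66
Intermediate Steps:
N(X, a) = 2/9 (N(X, a) = (5 - 3)/9 = (⅑)*2 = 2/9)
k(r, g) = -4/9 (k(r, g) = -2*2/9 = -4/9)
P(W, T) = -4/27 + T*W/3 (P(W, T) = (W*T - 4/9)/3 = (T*W - 4/9)/3 = (-4/9 + T*W)/3 = -4/27 + T*W/3)
j(n, S) = 1/(21 + S)
j(P(6, 4), 14)*p + 143 = 408/(21 + 14) + 143 = 408/35 + 143 = 5413/35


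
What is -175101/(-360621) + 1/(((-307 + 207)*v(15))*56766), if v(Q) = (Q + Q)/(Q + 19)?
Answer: 1656629879827/3411835281000 ≈ 0.48555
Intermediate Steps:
v(Q) = 2*Q/(19 + Q) (v(Q) = (2*Q)/(19 + Q) = 2*Q/(19 + Q))
-175101/(-360621) + 1/(((-307 + 207)*v(15))*56766) = -175101/(-360621) + 1/(((-307 + 207)*(2*15/(19 + 15)))*56766) = -175101*(-1/360621) + (1/56766)/(-200*15/34) = 58367/120207 + (1/56766)/(-200*15/34) = 58367/120207 + (1/56766)/(-100*15/17) = 58367/120207 + (1/56766)/(-1500/17) = 58367/120207 - 17/1500*1/56766 = 58367/120207 - 17/85149000 = 1656629879827/3411835281000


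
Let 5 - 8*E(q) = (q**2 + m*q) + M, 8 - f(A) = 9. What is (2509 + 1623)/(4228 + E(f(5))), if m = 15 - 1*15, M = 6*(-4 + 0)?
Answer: 8264/8463 ≈ 0.97649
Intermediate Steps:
f(A) = -1 (f(A) = 8 - 1*9 = 8 - 9 = -1)
M = -24 (M = 6*(-4) = -24)
m = 0 (m = 15 - 15 = 0)
E(q) = 29/8 - q**2/8 (E(q) = 5/8 - ((q**2 + 0*q) - 24)/8 = 5/8 - ((q**2 + 0) - 24)/8 = 5/8 - (q**2 - 24)/8 = 5/8 - (-24 + q**2)/8 = 5/8 + (3 - q**2/8) = 29/8 - q**2/8)
(2509 + 1623)/(4228 + E(f(5))) = (2509 + 1623)/(4228 + (29/8 - 1/8*(-1)**2)) = 4132/(4228 + (29/8 - 1/8*1)) = 4132/(4228 + (29/8 - 1/8)) = 4132/(4228 + 7/2) = 4132/(8463/2) = 4132*(2/8463) = 8264/8463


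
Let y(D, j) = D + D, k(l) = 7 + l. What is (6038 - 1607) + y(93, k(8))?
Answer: 4617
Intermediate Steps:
y(D, j) = 2*D
(6038 - 1607) + y(93, k(8)) = (6038 - 1607) + 2*93 = 4431 + 186 = 4617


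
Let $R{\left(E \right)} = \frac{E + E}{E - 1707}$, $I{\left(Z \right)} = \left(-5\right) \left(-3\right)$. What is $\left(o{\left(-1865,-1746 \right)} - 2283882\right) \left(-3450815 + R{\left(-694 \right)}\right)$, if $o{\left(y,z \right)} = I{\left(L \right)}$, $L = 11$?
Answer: $\frac{18922764036346209}{2401} \approx 7.8812 \cdot 10^{12}$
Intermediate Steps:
$I{\left(Z \right)} = 15$
$R{\left(E \right)} = \frac{2 E}{-1707 + E}$
$o{\left(y,z \right)} = 15$
$\left(o{\left(-1865,-1746 \right)} - 2283882\right) \left(-3450815 + R{\left(-694 \right)}\right) = \left(15 - 2283882\right) \left(-3450815 + 2 \left(-694\right) \frac{1}{-1707 - 694}\right) = - 2283867 \left(-3450815 + 2 \left(-694\right) \frac{1}{-2401}\right) = - 2283867 \left(-3450815 + 2 \left(-694\right) \left(- \frac{1}{2401}\right)\right) = - 2283867 \left(-3450815 + \frac{1388}{2401}\right) = \left(-2283867\right) \left(- \frac{8285405427}{2401}\right) = \frac{18922764036346209}{2401}$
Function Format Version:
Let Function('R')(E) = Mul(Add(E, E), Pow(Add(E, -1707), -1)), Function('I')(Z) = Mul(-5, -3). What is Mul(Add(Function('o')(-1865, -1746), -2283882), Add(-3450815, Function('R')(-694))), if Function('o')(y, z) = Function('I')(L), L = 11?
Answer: Rational(18922764036346209, 2401) ≈ 7.8812e+12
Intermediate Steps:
Function('I')(Z) = 15
Function('R')(E) = Mul(2, E, Pow(Add(-1707, E), -1)) (Function('R')(E) = Mul(Mul(2, E), Pow(Add(-1707, E), -1)) = Mul(2, E, Pow(Add(-1707, E), -1)))
Function('o')(y, z) = 15
Mul(Add(Function('o')(-1865, -1746), -2283882), Add(-3450815, Function('R')(-694))) = Mul(Add(15, -2283882), Add(-3450815, Mul(2, -694, Pow(Add(-1707, -694), -1)))) = Mul(-2283867, Add(-3450815, Mul(2, -694, Pow(-2401, -1)))) = Mul(-2283867, Add(-3450815, Mul(2, -694, Rational(-1, 2401)))) = Mul(-2283867, Add(-3450815, Rational(1388, 2401))) = Mul(-2283867, Rational(-8285405427, 2401)) = Rational(18922764036346209, 2401)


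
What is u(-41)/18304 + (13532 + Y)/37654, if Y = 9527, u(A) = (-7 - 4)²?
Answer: 19392185/31328128 ≈ 0.61900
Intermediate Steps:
u(A) = 121 (u(A) = (-11)² = 121)
u(-41)/18304 + (13532 + Y)/37654 = 121/18304 + (13532 + 9527)/37654 = 121*(1/18304) + 23059*(1/37654) = 11/1664 + 23059/37654 = 19392185/31328128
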